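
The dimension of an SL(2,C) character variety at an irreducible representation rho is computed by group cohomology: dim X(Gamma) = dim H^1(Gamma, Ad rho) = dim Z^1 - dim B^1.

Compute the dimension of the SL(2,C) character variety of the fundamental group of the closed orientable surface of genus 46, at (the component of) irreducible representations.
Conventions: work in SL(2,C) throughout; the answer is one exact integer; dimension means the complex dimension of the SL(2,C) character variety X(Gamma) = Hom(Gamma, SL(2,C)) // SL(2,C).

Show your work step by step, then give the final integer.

270

Gamma = pi_1(Sigma_46) = < a_1, b_1, ..., a_46, b_46 | prod [a_i, b_i] > has 2g = 92 generators and 1 relator.
Unconstrained cocycle data is one sl_2 vector per generator (276 dimensions), cut by the relator condition d_2(z) = 0.
d_2 is surjective at irreducible rho (its cokernel H^2 is dual to H^0 = 0), so dim Z^1 = 276 - 3 = 273.
dim B^1 = 3 (coboundaries, injective at irreducible rho).
Hence dim X = 273 - 3 = 270.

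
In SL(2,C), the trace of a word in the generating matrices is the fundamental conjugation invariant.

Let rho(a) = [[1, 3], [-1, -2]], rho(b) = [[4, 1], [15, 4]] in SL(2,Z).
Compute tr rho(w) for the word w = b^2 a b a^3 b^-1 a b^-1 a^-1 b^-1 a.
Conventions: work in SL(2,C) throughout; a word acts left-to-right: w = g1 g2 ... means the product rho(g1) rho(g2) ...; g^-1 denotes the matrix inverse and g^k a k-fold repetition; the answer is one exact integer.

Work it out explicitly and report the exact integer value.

633919

rho(b) = [[4, 1], [15, 4]]
... * rho(b) = [[4, 1], [15, 4]]  ->  [[31, 8], [120, 31]]
... * rho(a) = [[1, 3], [-1, -2]]  ->  [[23, 77], [89, 298]]
... * rho(b) = [[4, 1], [15, 4]]  ->  [[1247, 331], [4826, 1281]]
... * rho(a) = [[1, 3], [-1, -2]]  ->  [[916, 3079], [3545, 11916]]
... * rho(a) = [[1, 3], [-1, -2]]  ->  [[-2163, -3410], [-8371, -13197]]
... * rho(a) = [[1, 3], [-1, -2]]  ->  [[1247, 331], [4826, 1281]]
... * rho(b^-1) = [[4, -1], [-15, 4]]  ->  [[23, 77], [89, 298]]
... * rho(a) = [[1, 3], [-1, -2]]  ->  [[-54, -85], [-209, -329]]
... * rho(b^-1) = [[4, -1], [-15, 4]]  ->  [[1059, -286], [4099, -1107]]
... * rho(a^-1) = [[-2, -3], [1, 1]]  ->  [[-2404, -3463], [-9305, -13404]]
... * rho(b^-1) = [[4, -1], [-15, 4]]  ->  [[42329, -11448], [163840, -44311]]
... * rho(a) = [[1, 3], [-1, -2]]  ->  [[53777, 149883], [208151, 580142]]
tr = 53777 + 580142 = 633919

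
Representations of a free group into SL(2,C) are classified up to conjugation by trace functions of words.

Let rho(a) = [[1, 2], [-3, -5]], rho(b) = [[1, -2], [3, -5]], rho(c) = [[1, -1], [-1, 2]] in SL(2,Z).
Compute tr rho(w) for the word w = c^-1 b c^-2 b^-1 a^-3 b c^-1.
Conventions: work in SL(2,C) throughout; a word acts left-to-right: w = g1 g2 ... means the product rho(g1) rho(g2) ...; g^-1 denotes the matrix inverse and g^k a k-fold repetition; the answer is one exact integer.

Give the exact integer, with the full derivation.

1070

rho(c^-1) = [[2, 1], [1, 1]]
... * rho(b) = [[1, -2], [3, -5]]  ->  [[5, -9], [4, -7]]
... * rho(c^-1) = [[2, 1], [1, 1]]  ->  [[1, -4], [1, -3]]
... * rho(c^-1) = [[2, 1], [1, 1]]  ->  [[-2, -3], [-1, -2]]
... * rho(b^-1) = [[-5, 2], [-3, 1]]  ->  [[19, -7], [11, -4]]
... * rho(a^-1) = [[-5, -2], [3, 1]]  ->  [[-116, -45], [-67, -26]]
... * rho(a^-1) = [[-5, -2], [3, 1]]  ->  [[445, 187], [257, 108]]
... * rho(a^-1) = [[-5, -2], [3, 1]]  ->  [[-1664, -703], [-961, -406]]
... * rho(b) = [[1, -2], [3, -5]]  ->  [[-3773, 6843], [-2179, 3952]]
... * rho(c^-1) = [[2, 1], [1, 1]]  ->  [[-703, 3070], [-406, 1773]]
tr = -703 + 1773 = 1070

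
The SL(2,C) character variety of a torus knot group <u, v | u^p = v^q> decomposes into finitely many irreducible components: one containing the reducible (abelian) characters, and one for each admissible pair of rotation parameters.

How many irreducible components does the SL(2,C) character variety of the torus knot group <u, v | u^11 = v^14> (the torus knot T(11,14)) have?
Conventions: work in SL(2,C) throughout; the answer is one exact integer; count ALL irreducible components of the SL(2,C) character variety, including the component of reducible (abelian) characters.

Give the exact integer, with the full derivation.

66

Gamma = < u, v | u^11 = v^14 > (torus knot T(11,14)); the central element u^11 = v^14 acts as +I or -I in any irreducible SL(2,C) representation.
So on each irreducible component the traces are pinned: tr(u) = 2*cos(pi*alpha/11) with 1 <= alpha <= 10, tr(v) = 2*cos(pi*beta/14) with 1 <= beta <= 13.
Consistency of u^11 = (-1)^alpha I with v^14 = (-1)^beta I forces alpha = beta (mod 2).
count pairs: odd alpha (5 choices) x odd beta (7), plus even alpha (5) x even beta (6): 5*7 + 5*6 = 65.
components with irreducible characters: 65; plus the single component of reducible (abelian) characters: total 66.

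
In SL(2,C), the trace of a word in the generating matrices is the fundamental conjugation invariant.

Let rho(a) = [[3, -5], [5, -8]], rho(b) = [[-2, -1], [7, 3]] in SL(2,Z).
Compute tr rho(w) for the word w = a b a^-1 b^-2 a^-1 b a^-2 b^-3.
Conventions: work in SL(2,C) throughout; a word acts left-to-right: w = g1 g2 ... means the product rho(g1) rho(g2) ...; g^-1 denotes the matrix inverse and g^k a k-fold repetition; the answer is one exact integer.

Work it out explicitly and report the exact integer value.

274430

rho(a) = [[3, -5], [5, -8]]
... * rho(b) = [[-2, -1], [7, 3]]  ->  [[-41, -18], [-66, -29]]
... * rho(a^-1) = [[-8, 5], [-5, 3]]  ->  [[418, -259], [673, -417]]
... * rho(b^-1) = [[3, 1], [-7, -2]]  ->  [[3067, 936], [4938, 1507]]
... * rho(b^-1) = [[3, 1], [-7, -2]]  ->  [[2649, 1195], [4265, 1924]]
... * rho(a^-1) = [[-8, 5], [-5, 3]]  ->  [[-27167, 16830], [-43740, 27097]]
... * rho(b) = [[-2, -1], [7, 3]]  ->  [[172144, 77657], [277159, 125031]]
... * rho(a^-1) = [[-8, 5], [-5, 3]]  ->  [[-1765437, 1093691], [-2842427, 1760888]]
... * rho(a^-1) = [[-8, 5], [-5, 3]]  ->  [[8655041, -5546112], [13934976, -8929471]]
... * rho(b^-1) = [[3, 1], [-7, -2]]  ->  [[64787907, 19747265], [104311225, 31793918]]
... * rho(b^-1) = [[3, 1], [-7, -2]]  ->  [[56132866, 25293377], [90376249, 40723389]]
... * rho(b^-1) = [[3, 1], [-7, -2]]  ->  [[-8655041, 5546112], [-13934976, 8929471]]
tr = -8655041 + 8929471 = 274430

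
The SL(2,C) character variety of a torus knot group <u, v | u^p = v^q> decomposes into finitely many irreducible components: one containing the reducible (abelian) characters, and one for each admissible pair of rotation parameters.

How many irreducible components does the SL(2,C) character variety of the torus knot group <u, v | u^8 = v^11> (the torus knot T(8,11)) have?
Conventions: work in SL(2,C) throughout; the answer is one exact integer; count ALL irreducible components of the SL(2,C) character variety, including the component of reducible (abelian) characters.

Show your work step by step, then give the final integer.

In the torus knot group T(8,11), u^8 = v^11 is central, so an irreducible representation sends it to +I or -I (Schur).
This locks tr(u) to 2*cos(pi*alpha/8), alpha in 1..7, and tr(v) to 2*cos(pi*beta/11), beta in 1..10, on each component of irreducible characters.
u^8 = (-1)^alpha I and v^11 = (-1)^beta I must agree, so alpha and beta have equal parity.
Enumerate parity-matched pairs: 4*5 odd-odd plus 3*5 even-even gives 35.
components with irreducible characters: 35; plus the single component of reducible (abelian) characters: total 36.

36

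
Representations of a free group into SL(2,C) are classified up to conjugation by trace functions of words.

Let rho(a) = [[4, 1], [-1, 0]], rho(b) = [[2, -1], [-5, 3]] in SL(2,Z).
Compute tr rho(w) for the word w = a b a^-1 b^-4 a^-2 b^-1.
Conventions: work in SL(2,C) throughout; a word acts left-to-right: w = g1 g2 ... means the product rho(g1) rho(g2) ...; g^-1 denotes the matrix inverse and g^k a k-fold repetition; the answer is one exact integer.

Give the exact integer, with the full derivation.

rho(a) = [[4, 1], [-1, 0]]
... * rho(b) = [[2, -1], [-5, 3]]  ->  [[3, -1], [-2, 1]]
... * rho(a^-1) = [[0, -1], [1, 4]]  ->  [[-1, -7], [1, 6]]
... * rho(b^-1) = [[3, 1], [5, 2]]  ->  [[-38, -15], [33, 13]]
... * rho(b^-1) = [[3, 1], [5, 2]]  ->  [[-189, -68], [164, 59]]
... * rho(b^-1) = [[3, 1], [5, 2]]  ->  [[-907, -325], [787, 282]]
... * rho(b^-1) = [[3, 1], [5, 2]]  ->  [[-4346, -1557], [3771, 1351]]
... * rho(a^-1) = [[0, -1], [1, 4]]  ->  [[-1557, -1882], [1351, 1633]]
... * rho(a^-1) = [[0, -1], [1, 4]]  ->  [[-1882, -5971], [1633, 5181]]
... * rho(b^-1) = [[3, 1], [5, 2]]  ->  [[-35501, -13824], [30804, 11995]]
tr = -35501 + 11995 = -23506

-23506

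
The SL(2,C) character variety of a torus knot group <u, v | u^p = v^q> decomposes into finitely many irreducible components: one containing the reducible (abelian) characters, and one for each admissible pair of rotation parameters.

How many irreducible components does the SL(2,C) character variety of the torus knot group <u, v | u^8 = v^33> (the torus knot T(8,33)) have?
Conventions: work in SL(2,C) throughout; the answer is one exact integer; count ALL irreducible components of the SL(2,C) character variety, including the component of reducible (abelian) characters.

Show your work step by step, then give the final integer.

Gamma = < u, v | u^8 = v^33 > (torus knot T(8,33)); the central element u^8 = v^33 acts as +I or -I in any irreducible SL(2,C) representation.
On an irreducible component, tr(u) is locked at 2*cos(pi*alpha/8) for some alpha in 1..7, and tr(v) at 2*cos(pi*beta/33) for some beta in 1..32.
u^8 = (-1)^alpha I and v^33 = (-1)^beta I must agree, so alpha and beta have equal parity.
count pairs: odd alpha (4 choices) x odd beta (16), plus even alpha (3) x even beta (16): 4*16 + 3*16 = 112.
Total: 112 irreducible-character components + 1 reducible (abelian) component = 113.

113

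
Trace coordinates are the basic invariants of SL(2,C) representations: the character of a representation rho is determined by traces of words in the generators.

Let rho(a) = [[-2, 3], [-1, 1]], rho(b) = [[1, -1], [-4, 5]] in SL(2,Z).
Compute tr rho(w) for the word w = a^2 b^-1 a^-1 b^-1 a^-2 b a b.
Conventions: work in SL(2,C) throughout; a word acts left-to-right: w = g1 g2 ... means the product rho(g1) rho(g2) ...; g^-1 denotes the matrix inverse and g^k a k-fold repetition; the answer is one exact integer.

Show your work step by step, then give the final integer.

rho(a) = [[-2, 3], [-1, 1]]
... * rho(a) = [[-2, 3], [-1, 1]]  ->  [[1, -3], [1, -2]]
... * rho(b^-1) = [[5, 1], [4, 1]]  ->  [[-7, -2], [-3, -1]]
... * rho(a^-1) = [[1, -3], [1, -2]]  ->  [[-9, 25], [-4, 11]]
... * rho(b^-1) = [[5, 1], [4, 1]]  ->  [[55, 16], [24, 7]]
... * rho(a^-1) = [[1, -3], [1, -2]]  ->  [[71, -197], [31, -86]]
... * rho(a^-1) = [[1, -3], [1, -2]]  ->  [[-126, 181], [-55, 79]]
... * rho(b) = [[1, -1], [-4, 5]]  ->  [[-850, 1031], [-371, 450]]
... * rho(a) = [[-2, 3], [-1, 1]]  ->  [[669, -1519], [292, -663]]
... * rho(b) = [[1, -1], [-4, 5]]  ->  [[6745, -8264], [2944, -3607]]
tr = 6745 + -3607 = 3138

3138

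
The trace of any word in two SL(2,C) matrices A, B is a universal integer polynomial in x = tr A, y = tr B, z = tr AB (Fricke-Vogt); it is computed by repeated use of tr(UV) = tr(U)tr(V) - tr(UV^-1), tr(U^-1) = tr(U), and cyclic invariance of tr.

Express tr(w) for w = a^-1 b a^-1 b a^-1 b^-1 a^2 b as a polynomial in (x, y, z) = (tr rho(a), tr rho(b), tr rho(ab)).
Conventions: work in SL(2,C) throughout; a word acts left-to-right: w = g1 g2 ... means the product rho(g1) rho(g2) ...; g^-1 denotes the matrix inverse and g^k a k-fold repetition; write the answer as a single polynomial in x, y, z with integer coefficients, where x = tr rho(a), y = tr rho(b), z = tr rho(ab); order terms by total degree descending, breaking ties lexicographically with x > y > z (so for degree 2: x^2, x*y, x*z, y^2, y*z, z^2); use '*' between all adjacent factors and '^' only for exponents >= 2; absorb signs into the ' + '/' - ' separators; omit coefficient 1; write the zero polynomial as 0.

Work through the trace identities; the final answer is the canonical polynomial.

tr(b a b) = tr(b) * tr(a b) - tr(a) = y*z - x
use: tr(b a b a) = tr(a b) * tr(a b) - tr(1)   [split at repeated a] = z^2 - 2
tr(a b a^-1 b) = tr(b a b) * tr(a) - tr(b a b a) = x*y*z - x^2 - z^2 + 2
use: tr(b^3 a) = tr(b) * tr(b a b) - tr(b a) = y^2*z - x*y - z
tr(b^2) = tr(b) * tr(b) - tr(1) = y^2 - 2
tr(b^3) = tr(b) * tr(b^2) - tr(b) = y^3 - 3*y
tr(b^3 a^2) = tr(a) * tr(b^3 a) - tr(b^3) = x*y^2*z - x^2*y - y^3 - x*z + 3*y
tr(b a^3 b^2) = tr(a) * tr(b^3 a^2) - tr(b^3 a) = x^2*y^2*z - x^3*y - x*y^3 - x^2*z - y^2*z + 4*x*y + z
tr(a b a b a) = tr(a) * tr(b a b a) - tr(b a b) = x*z^2 - y*z - x
tr(a b a^3 b) = tr(a) * tr(a b a b a) - tr(a b a b) = x^2*z^2 - x*y*z - x^2 - z^2 + 2
apply: tr(b a^2) = tr(a) * tr(b a) - tr(b) = x*z - y
apply: tr(b a^3) = tr(a) * tr(b a^2) - tr(b a) = x^2*z - x*y - z
apply: tr(a b a^3) = tr(a) * tr(b a^3) - tr(b a^2) = x^3*z - x^2*y - 2*x*z + y
tr(b a^3 b^2 a) = tr(b) * tr(a b a^3 b) - tr(a b a^3) = x^2*y*z^2 - x^3*z - x*y^2*z - y*z^2 + 2*x*z + y
apply: tr(b a^-1 b a^3 b) = tr(b a^3 b^2) * tr(a) - tr(b a^3 b^2 a) = x^3*y^2*z - x^4*y - x^2*y^3 - x^2*y*z^2 + 4*x^2*y + y*z^2 - x*z - y
tr(b a^3 b a b) = tr(b) * tr(a^3 b a b) - tr(a^3 b a) = x^2*y*z^2 - x^3*z - x*y^2*z - y*z^2 + 2*x*z + y
tr(b a b a b a) = tr(a b) * tr(a b a b) - tr(a^-1 b^-1)   [split at repeated a] = z^3 - 3*z
tr(b a b a b) = tr(b) * tr(a b a b) - tr(a b a) = y*z^2 - x*z - y
apply: tr(a b a b a b a) = tr(a) * tr(b a b a b a) - tr(b a b a b) = x*z^3 - y*z^2 - 2*x*z + y
apply: tr(b a^3 b a b a) = tr(a) * tr(a b a b a b a) - tr(a b a b a b) = x^2*z^3 - x*y*z^2 - 2*x^2*z - z^3 + x*y + 3*z
tr(b a^-1 b a^3 b a) = tr(b a^3 b a b) * tr(a) - tr(b a^3 b a b a) = x^3*y*z^2 - x^4*z - x^2*y^2*z - x^2*z^3 + 4*x^2*z + z^3 - 3*z
use: tr(a^2 b a^-1 b a^-1 b a) = tr(b a^-1 b a^3 b) * tr(a) - tr(b a^-1 b a^3 b a) = x^4*y^2*z - x^5*y - x^3*y^3 - 2*x^3*y*z^2 + x^4*z + x^2*y^2*z + x^2*z^3 + 4*x^3*y + x*y*z^2 - 5*x^2*z - z^3 - x*y + 3*z
tr(b^3 a b a) = tr(b) * tr(b a b a b) - tr(b a b a) = y^2*z^2 - x*y*z - y^2 - z^2 + 2
use: tr(b^3 a b) = tr(b) * tr(b a b^2) - tr(b a b) = y^3*z - x*y^2 - 2*y*z + x
apply: tr(b a b a^2 b^2) = tr(a) * tr(b^3 a b a) - tr(b^3 a b) = x*y^2*z^2 - x^2*y*z - y^3*z - x*z^2 + 2*y*z + x
tr(b^2 a b a b a) = tr(b) * tr(a b a b a b) - tr(a b a b a) = y*z^3 - x*z^2 - 2*y*z + x
use: tr(b a b a^2 b^2 a) = tr(a) * tr(b^2 a b a b a) - tr(b^2 a b a b) = x*y*z^3 - x^2*z^2 - y^2*z^2 - x*y*z + x^2 + y^2 + z^2 - 2
apply: tr(b a^-1 b a b a^2 b) = tr(b a b a^2 b^2) * tr(a) - tr(b a b a^2 b^2 a) = x^2*y^2*z^2 - x^3*y*z - x*y^3*z - x*y*z^3 + y^2*z^2 + 3*x*y*z - y^2 - z^2 + 2
tr(b a^2 b) = tr(a) * tr(b^2 a) - tr(b^2) = x*y*z - x^2 - y^2 + 2
tr(a b a^2 b a) = tr(a) * tr(b a^2 b a) - tr(b a^2 b) = x^2*z^2 - 2*x*y*z + y^2 - 2
tr(b a b a^2 b a b) = tr(b) * tr(a b a^2 b a b) - tr(a b a^2 b a) = x*y*z^3 - x^2*z^2 - y^2*z^2 + 2
apply: tr(b a b a b a b a) = tr(b a b a) * tr(b a b a) - tr(1)   [split at repeated b] = z^4 - 4*z^2 + 2
apply: tr(b a b a^2 b a b a) = tr(a) * tr(b a b a b a b a) - tr(b a b a b a b) = x*z^4 - y*z^3 - 3*x*z^2 + 2*y*z + x
tr(b a^-1 b a b a^2 b a) = tr(b a b a^2 b a b) * tr(a) - tr(b a b a^2 b a b a) = x^2*y*z^3 - x^3*z^2 - x*y^2*z^2 - x*z^4 + y*z^3 + 3*x*z^2 - 2*y*z + x
apply: tr(a^2 b a^-1 b a^-1 b a b) = tr(b a^-1 b a b a^2 b) * tr(a) - tr(b a^-1 b a b a^2 b a) = x^3*y^2*z^2 - x^4*y*z - x^2*y^3*z - 2*x^2*y*z^3 + x^3*z^2 + 2*x*y^2*z^2 + x*z^4 + 3*x^2*y*z - y*z^3 - x*y^2 - 4*x*z^2 + 2*y*z + x
tr(b^-1 a^2 b a^-1 b a^-1 b a) = tr(a^2 b a^-1 b a^-1 b a) * tr(b) - tr(a^2 b a^-1 b a^-1 b a b) = x^4*y^3*z - x^5*y^2 - x^3*y^4 - 3*x^3*y^2*z^2 + 2*x^4*y*z + 2*x^2*y^3*z + 3*x^2*y*z^3 + 4*x^3*y^2 - x^3*z^2 - x*y^2*z^2 - x*z^4 - 8*x^2*y*z + 4*x*z^2 + y*z - x
tr(a^-1 b a^-1 b a^-1 b^-1 a^2 b) = tr(b^-1 a^2 b a^-1 b a^-1 b) * tr(a) - tr(b^-1 a^2 b a^-1 b a^-1 b a) = -x^4*y^3*z + x^5*y^2 + x^3*y^4 + 3*x^3*y^2*z^2 - 2*x^4*y*z - 2*x^2*y^3*z - 3*x^2*y*z^3 - 4*x^3*y^2 + x^3*z^2 + x*y^2*z^2 + x*z^4 + 9*x^2*y*z - x^3 - 5*x*z^2 - y*z + 3*x

-x^4*y^3*z + x^5*y^2 + x^3*y^4 + 3*x^3*y^2*z^2 - 2*x^4*y*z - 2*x^2*y^3*z - 3*x^2*y*z^3 - 4*x^3*y^2 + x^3*z^2 + x*y^2*z^2 + x*z^4 + 9*x^2*y*z - x^3 - 5*x*z^2 - y*z + 3*x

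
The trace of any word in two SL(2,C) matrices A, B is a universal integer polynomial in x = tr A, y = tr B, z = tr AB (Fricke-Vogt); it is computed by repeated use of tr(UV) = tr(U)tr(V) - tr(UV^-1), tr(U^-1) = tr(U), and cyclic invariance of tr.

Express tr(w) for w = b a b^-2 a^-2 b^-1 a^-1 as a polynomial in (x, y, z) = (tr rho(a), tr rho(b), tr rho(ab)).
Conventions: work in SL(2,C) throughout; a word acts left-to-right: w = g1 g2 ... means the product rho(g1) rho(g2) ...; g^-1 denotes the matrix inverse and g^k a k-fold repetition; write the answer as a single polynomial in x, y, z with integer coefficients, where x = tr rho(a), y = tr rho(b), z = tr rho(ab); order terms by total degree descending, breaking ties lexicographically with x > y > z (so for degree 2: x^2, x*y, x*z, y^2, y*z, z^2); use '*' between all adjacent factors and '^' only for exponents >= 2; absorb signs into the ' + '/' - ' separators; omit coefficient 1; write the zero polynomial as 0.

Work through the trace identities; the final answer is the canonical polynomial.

-x^2*y^2*z^2 + x^3*y*z + 2*x*y^3*z + x*y*z^3 - x^2*y^2 - y^4 - y^2*z^2 - 4*x*y*z + 4*y^2 + z^2 - 2

tr(a b a) = tr(a) tr(b a) - tr(b)   [square of a] = x*z - y
tr(a b a b) = tr(a b) tr(a b) - tr(1)   [split at a repeated a] = z^2 - 2
tr(b a b^-1 a) = tr(a b a) tr(b) - tr(a b a b)   [inverse elimination on b] = x*y*z - y^2 - z^2 + 2
tr(b a b^-1 a^-1) = tr(b a b^-1) tr(a) - tr(b a b^-1 a)   [inverse elimination on a] = -x*y*z + x^2 + y^2 + z^2 - 2
tr(b a b^-1 a^-2) = tr(b a b^-1 a^-1) tr(a) - tr(b a b^-1)   [inverse elimination on a] = -x^2*y*z + x^3 + x*y^2 + x*z^2 - 3*x
tr(a^-1 b a b^-1 a^-2) = tr(b a b^-1 a^-2) tr(a) - tr(b a b^-1 a^-1)   [inverse elimination on a] = -x^3*y*z + x^4 + x^2*y^2 + x^2*z^2 + x*y*z - 4*x^2 - y^2 - z^2 + 2
tr(a^2) = tr(a) tr(a) - tr(1)   [square of a] = x^2 - 2
tr(a b^2 a) = tr(b) tr(a^2 b) - tr(a^2)   [square of b] = x*y*z - x^2 - y^2 + 2
tr(a b^2 a b) = tr(b) tr(a b a b) - tr(a b a)   [square of b] = y*z^2 - x*z - y
tr(b^2 a b^-1 a) = tr(a b^2 a) tr(b) - tr(a b^2 a b)   [inverse elimination on b] = x*y^2*z - x^2*y - y^3 - y*z^2 + x*z + 3*y
tr(b^2 a b^-1 a^-1) = tr(b^2 a b^-1) tr(a) - tr(b^2 a b^-1 a)   [inverse elimination on a] = -x*y^2*z + x^2*y + y^3 + y*z^2 - 3*y
tr(b a b^-1 a^-2 b) = tr(b^2 a b^-1 a^-1) tr(a) - tr(b^2 a b^-1)   [inverse elimination on a] = -x^2*y^2*z + x^3*y + x*y^3 + x*y*z^2 - 3*x*y - z
tr(b a b) = tr(b) tr(a b) - tr(a)   [square of b] = y*z - x
tr(a^-1 b a b) = tr(b a b) tr(a) - tr(b a b a)   [inverse elimination on a] = x*y*z - x^2 - z^2 + 2
tr(b a b a b a) = tr(b a) tr(b a b a) - tr(b^-1 a^-1)   [split at a repeated b] = z^3 - 3*z
tr(b a b a b a^-1) = tr(b a b a b) tr(a) - tr(b a b a b a)   [inverse elimination on a] = x*y*z^2 - x^2*z - z^3 - x*y + 3*z
tr(a^-2 b a b a b) = tr(b a b a b a^-1) tr(a) - tr(b a b a b)   [inverse elimination on a] = x^2*y*z^2 - x^3*z - x*z^3 - x^2*y - y*z^2 + 4*x*z + y
tr(b a b^-1 a^-2 b a) = tr(a^-2 b a b a) tr(b) - tr(a^-2 b a b a b)   [inverse elimination on b] = -x^2*y*z^2 + x^3*z + x*y^2*z + x*z^3 - 4*x*z + y
tr(a^-1 b a b^-1 a^-2 b) = tr(b a b^-1 a^-2 b) tr(a) - tr(b a b^-1 a^-2 b a)   [inverse elimination on a] = -x^3*y^2*z + x^4*y + x^2*y^3 + 2*x^2*y*z^2 - x^3*z - x*y^2*z - x*z^3 - 3*x^2*y + 3*x*z - y
tr(b^-1 a^-2 b^-1 a^-1 b a) = tr(a^-1 b a b^-1 a^-2) tr(b) - tr(a^-1 b a b^-1 a^-2 b)   [inverse elimination on b] = -x^2*y*z^2 + x^3*z + 2*x*y^2*z + x*z^3 - x^2*y - y^3 - y*z^2 - 3*x*z + 3*y
tr(b a b^-2 a^-2 b^-1 a^-1) = tr(b^-1 a^-2 b^-1 a^-1 b a) tr(b) - tr(b^-1 a^-2 b^-1 a^-1 b a b)   [inverse elimination on b] = -x^2*y^2*z^2 + x^3*y*z + 2*x*y^3*z + x*y*z^3 - x^2*y^2 - y^4 - y^2*z^2 - 4*x*y*z + 4*y^2 + z^2 - 2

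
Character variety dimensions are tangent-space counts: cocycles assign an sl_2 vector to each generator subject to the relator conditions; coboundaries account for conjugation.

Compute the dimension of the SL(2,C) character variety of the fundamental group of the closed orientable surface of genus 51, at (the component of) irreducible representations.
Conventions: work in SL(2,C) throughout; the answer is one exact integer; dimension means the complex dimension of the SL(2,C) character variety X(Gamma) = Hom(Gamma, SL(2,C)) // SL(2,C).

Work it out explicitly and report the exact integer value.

300

The genus-51 surface group: 2g = 102 generators, one relator prod [a_i, b_i].
Unconstrained cocycle data is one sl_2 vector per generator (306 dimensions), cut by the relator condition d_2(z) = 0.
H^2 = coker(d_2) is dual to H^0 = 0 at irreducible rho (Poincare duality), so d_2 is onto: dim Z^1 = 303.
As always at irreducible rho, dim B^1 = 3.
Hence dim X = 303 - 3 = 300.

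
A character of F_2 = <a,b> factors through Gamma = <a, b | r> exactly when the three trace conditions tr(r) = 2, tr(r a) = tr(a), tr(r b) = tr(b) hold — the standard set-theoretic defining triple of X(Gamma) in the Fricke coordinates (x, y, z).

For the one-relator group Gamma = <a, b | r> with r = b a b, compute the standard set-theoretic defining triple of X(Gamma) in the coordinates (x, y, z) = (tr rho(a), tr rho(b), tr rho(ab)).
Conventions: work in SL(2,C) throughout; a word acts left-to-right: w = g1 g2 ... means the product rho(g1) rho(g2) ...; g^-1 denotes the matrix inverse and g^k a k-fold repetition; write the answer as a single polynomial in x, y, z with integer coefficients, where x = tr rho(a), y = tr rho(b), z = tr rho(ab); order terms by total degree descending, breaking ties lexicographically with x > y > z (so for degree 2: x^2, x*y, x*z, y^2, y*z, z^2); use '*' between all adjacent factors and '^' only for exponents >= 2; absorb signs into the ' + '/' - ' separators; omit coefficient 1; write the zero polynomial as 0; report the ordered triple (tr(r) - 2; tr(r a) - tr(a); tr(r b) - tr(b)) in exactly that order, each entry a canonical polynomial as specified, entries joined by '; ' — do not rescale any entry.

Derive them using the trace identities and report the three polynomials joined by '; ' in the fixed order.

next, trace(b a b) = trace(b)*trace(a b) - trace(a) = y*z - x
and trace(b a b a) = trace(a b)*trace(a b) - trace(1)   [split at repeated a] = z^2 - 2
and trace(b a b^2) = trace(b)*trace(a b^2) - trace(a b)  (reduce the b square) = y^2*z - x*y - z
assemble the triple (trace(r) - 2; trace(r a) - x; trace(r b) - y)

y*z - x - 2; z^2 - x - 2; y^2*z - x*y - y - z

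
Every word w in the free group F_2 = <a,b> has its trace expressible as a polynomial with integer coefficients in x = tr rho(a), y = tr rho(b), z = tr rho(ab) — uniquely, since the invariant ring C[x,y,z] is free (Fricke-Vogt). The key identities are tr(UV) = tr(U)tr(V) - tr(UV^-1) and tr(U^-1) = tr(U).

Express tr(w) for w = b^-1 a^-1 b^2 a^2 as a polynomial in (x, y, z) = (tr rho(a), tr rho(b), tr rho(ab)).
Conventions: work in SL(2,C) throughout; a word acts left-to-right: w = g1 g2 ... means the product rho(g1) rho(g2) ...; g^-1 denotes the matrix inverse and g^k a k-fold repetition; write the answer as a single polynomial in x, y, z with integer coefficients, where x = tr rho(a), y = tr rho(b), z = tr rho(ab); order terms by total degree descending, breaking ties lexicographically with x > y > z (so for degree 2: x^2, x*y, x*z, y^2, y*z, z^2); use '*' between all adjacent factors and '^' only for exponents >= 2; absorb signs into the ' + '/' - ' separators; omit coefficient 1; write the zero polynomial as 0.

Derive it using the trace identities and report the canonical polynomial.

-x^2*y^2*z + x^3*y + x*y^3 + x*y*z^2 - 4*x*y + z

trace(b a^2) = trace(a) trace(b a) - trace(b)  (reduce the a square) = x*z - y
trace(b^2 a) = trace(b) trace(a b) - trace(a)  (reduce the b square) = y*z - x
trace(b^2) = trace(b) trace(b) - trace(1)  (reduce the b square) = y^2 - 2
trace(b^2 a^2) = trace(a) trace(b^2 a) - trace(b^2)  (reduce the a square) = x*y*z - x^2 - y^2 + 2
trace(a b^2 a^2) = trace(a) trace(b^2 a^2) - trace(b^2 a)  (reduce the a square) = x^2*y*z - x^3 - x*y^2 - y*z + 3*x
trace(b a b a) = trace(b a) trace(b a) - trace(1)  (split on b) = z^2 - 2
trace(a^2 b a b) = trace(a) trace(b a b a) - trace(b a b)  (reduce the a square) = x*z^2 - y*z - x
trace(a^2 b a) = trace(a) trace(a b a) - trace(a b)  (reduce the a square) = x^2*z - x*y - z
trace(a b^2 a^2 b) = trace(b) trace(a^2 b a b) - trace(a^2 b a)  (reduce the b square) = x*y*z^2 - x^2*z - y^2*z + z
trace(b^2 a^2 b^-1 a) = trace(a b^2 a^2) trace(b) - trace(a b^2 a^2 b)  (eliminate b^-1) = x^2*y^2*z - x^3*y - x*y^3 - x*y*z^2 + x^2*z + 3*x*y - z
trace(b^-1 a^-1 b^2 a^2) = trace(b^2 a^2 b^-1) trace(a) - trace(b^2 a^2 b^-1 a)  (eliminate a^-1) = -x^2*y^2*z + x^3*y + x*y^3 + x*y*z^2 - 4*x*y + z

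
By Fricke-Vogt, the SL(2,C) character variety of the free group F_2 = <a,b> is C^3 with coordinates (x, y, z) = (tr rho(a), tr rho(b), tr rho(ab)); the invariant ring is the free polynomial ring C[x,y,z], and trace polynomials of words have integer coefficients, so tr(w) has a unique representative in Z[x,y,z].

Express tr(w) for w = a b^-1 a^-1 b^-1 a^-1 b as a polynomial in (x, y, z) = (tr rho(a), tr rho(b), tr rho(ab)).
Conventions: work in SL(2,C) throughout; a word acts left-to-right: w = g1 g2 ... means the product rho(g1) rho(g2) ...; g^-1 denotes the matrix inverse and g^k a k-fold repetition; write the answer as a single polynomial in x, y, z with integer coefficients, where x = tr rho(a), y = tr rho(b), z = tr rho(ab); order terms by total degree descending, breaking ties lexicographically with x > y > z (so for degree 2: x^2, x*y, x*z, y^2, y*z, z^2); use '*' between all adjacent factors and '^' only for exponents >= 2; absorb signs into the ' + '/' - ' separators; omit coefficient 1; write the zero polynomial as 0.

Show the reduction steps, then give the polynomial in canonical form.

-x*y*z^2 + x^2*z + y^2*z + z^3 - 3*z

so tr(a b a) = tr(a) tr(b a) - tr(b)  (reduce the a square) = x*z - y
tr(a b a b) = tr(a b) tr(a b) - tr(1)  (split on a) = z^2 - 2
tr(b a b^-1 a) = tr(a b a) tr(b) - tr(a b a b)  (eliminate b^-1) = x*y*z - y^2 - z^2 + 2
tr(b^-1 a^-1 b a) = tr(b a b^-1) tr(a) - tr(b a b^-1 a)  (eliminate a^-1) = -x*y*z + x^2 + y^2 + z^2 - 2
reduce: tr(b^-1 a^-1 b a b^-1) = tr(b^-1 a^-1 b a) tr(b) - tr(b^-1 a^-1 b a b)  (eliminate b^-1) = -x*y^2*z + x^2*y + y^3 + y*z^2 - 3*y
reduce: tr(b^2 a) = tr(b) tr(a b) - tr(a)  (reduce the b square) = y*z - x
tr(b^2) = tr(b) tr(b) - tr(1)  (reduce the b square) = y^2 - 2
tr(b a^2 b) = tr(a) tr(b^2 a) - tr(b^2)  (reduce the a square) = x*y*z - x^2 - y^2 + 2
so tr(b a^2 b a) = tr(a) tr(b a b a) - tr(b a b)  (reduce the a square) = x*z^2 - y*z - x
tr(a b a^-1 b a) = tr(b a^2 b) tr(a) - tr(b a^2 b a)  (eliminate a^-1) = x^2*y*z - x^3 - x*y^2 - x*z^2 + y*z + 3*x
tr(b a b a b) = tr(b) tr(a b a b) - tr(a b a)  (reduce the b square) = y*z^2 - x*z - y
tr(b a b a b a) = tr(a b a b) tr(a b) - tr(b a)  (split on a) = z^3 - 3*z
tr(a b a^-1 b a b) = tr(b a b a b) tr(a) - tr(b a b a b a)  (eliminate a^-1) = x*y*z^2 - x^2*z - z^3 - x*y + 3*z
tr(a^-1 b a b^-1 a b) = tr(a b a^-1 b a) tr(b) - tr(a b a^-1 b a b)  (eliminate b^-1) = x^2*y^2*z - x^3*y - x*y^3 - 2*x*y*z^2 + x^2*z + y^2*z + z^3 + 4*x*y - 3*z
tr(b^-1 a^-1 b a b^-1 a) = tr(a^-1 b a b^-1 a) tr(b) - tr(a^-1 b a b^-1 a b)  (eliminate b^-1) = -x^2*y^2*z + x^3*y + x*y^3 + 2*x*y*z^2 - x^2*z - y^2*z - z^3 - 3*x*y + 3*z
reduce: tr(a b^-1 a^-1 b^-1 a^-1 b) = tr(b^-1 a^-1 b a b^-1) tr(a) - tr(b^-1 a^-1 b a b^-1 a)  (eliminate a^-1) = -x*y*z^2 + x^2*z + y^2*z + z^3 - 3*z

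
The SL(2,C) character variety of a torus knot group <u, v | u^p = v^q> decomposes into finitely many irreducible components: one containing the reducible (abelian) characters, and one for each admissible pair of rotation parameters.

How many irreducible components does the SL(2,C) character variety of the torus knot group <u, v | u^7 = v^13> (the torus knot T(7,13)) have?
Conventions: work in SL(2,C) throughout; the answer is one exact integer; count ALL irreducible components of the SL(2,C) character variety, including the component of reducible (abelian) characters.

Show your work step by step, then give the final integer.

In the torus knot group T(7,13), u^7 = v^13 is central, so an irreducible representation sends it to +I or -I (Schur).
This locks tr(u) to 2*cos(pi*alpha/7), alpha in 1..6, and tr(v) to 2*cos(pi*beta/13), beta in 1..12, on each component of irreducible characters.
Consistency of u^7 = (-1)^alpha I with v^13 = (-1)^beta I forces alpha = beta (mod 2).
Counting: 3 odd alphas x 6 odd betas + 3 even alphas x 6 even betas = 18 + 18 = 36.
That is 36 components of irreducible characters, and with the reducible (abelian) component the total is 37.

37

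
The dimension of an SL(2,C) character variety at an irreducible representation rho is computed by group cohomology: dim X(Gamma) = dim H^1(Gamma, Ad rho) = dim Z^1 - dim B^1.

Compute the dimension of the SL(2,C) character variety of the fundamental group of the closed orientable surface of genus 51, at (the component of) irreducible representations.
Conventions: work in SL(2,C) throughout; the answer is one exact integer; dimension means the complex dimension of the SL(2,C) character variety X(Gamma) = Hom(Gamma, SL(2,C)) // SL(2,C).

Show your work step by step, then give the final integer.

300

pi_1 of the closed genus-51 surface has 102 generators bound by the single product-of-commutators relator.
Before the relator condition, cocycle space has dim 3*102 = 306.
H^2 = coker(d_2) is dual to H^0 = 0 at irreducible rho (Poincare duality), so d_2 is onto: dim Z^1 = 303.
As always at irreducible rho, dim B^1 = 3.
Hence dim X = 303 - 3 = 300.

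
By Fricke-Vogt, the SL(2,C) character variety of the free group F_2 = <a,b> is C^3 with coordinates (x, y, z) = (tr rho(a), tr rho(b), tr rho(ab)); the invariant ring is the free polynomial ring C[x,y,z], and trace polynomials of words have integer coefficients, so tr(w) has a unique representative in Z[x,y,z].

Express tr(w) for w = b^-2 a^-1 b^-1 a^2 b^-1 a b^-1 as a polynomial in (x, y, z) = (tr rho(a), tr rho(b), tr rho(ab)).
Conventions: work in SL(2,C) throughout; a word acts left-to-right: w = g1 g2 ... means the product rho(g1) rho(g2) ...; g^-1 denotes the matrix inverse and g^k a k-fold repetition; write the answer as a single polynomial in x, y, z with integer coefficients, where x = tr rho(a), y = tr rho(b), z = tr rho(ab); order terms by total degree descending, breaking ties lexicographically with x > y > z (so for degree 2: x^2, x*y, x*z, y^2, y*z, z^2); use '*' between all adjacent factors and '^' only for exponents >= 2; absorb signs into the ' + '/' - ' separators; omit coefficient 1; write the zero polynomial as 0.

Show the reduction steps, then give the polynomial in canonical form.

tr(a^2) = tr(a) * tr(a) - tr(1) = x^2 - 2
use: tr(a^2 b) = tr(a) * tr(b a) - tr(b) = x*z - y
tr(a b^-1 a) = tr(a^2) * tr(b) - tr(a^2 b) = x^2*y - x*z - y
tr(a b a b) = tr(a b) * tr(a b) - tr(1) = z^2 - 2
tr(a b^-1 a b) = tr(a b a) * tr(b) - tr(a b a b) = x*y*z - y^2 - z^2 + 2
tr(a b^-1 a b^-1) = tr(a b^-1 a) * tr(b) - tr(a b^-1 a b) = x^2*y^2 - 2*x*y*z + z^2 - 2
tr(a^3) = tr(a) * tr(a^2) - tr(a) = x^3 - 3*x
tr(b a^3) = tr(a) * tr(b a^2) - tr(b a) = x^2*z - x*y - z
tr(a b a^3) = tr(a) * tr(b a^3) - tr(b a^2) = x^3*z - x^2*y - 2*x*z + y
tr(b a b) = tr(b) * tr(a b) - tr(a) = y*z - x
apply: tr(a b a b a) = tr(a) * tr(b a b a) - tr(b a b) = x*z^2 - y*z - x
tr(a b a^3 b) = tr(a) * tr(a b a b a) - tr(a b a b) = x^2*z^2 - x*y*z - x^2 - z^2 + 2
use: tr(b a^3 b^-1 a) = tr(a b a^3) * tr(b) - tr(a b a^3 b) = x^3*y*z - x^2*y^2 - x^2*z^2 - x*y*z + x^2 + y^2 + z^2 - 2
use: tr(a b^-1 a^-1 b a^2) = tr(b a^3 b^-1) * tr(a) - tr(b a^3 b^-1 a) = -x^3*y*z + x^4 + x^2*y^2 + x^2*z^2 + x*y*z - 4*x^2 - y^2 - z^2 + 2
tr(b^2) = tr(b) * tr(b) - tr(1) = y^2 - 2
use: tr(b a^2 b) = tr(a) * tr(b^2 a) - tr(b^2) = x*y*z - x^2 - y^2 + 2
apply: tr(a b a^2 b a) = tr(a) * tr(b a^2 b a) - tr(b a^2 b) = x^2*z^2 - 2*x*y*z + y^2 - 2
use: tr(b a b a b a) = tr(b a) * tr(b a b a) - tr(b^-1 a^-1) = z^3 - 3*z
apply: tr(b a b a b) = tr(b) * tr(a b a b) - tr(a b a) = y*z^2 - x*z - y
tr(a b a^2 b a b) = tr(a) * tr(b a b a b a) - tr(b a b a b) = x*z^3 - y*z^2 - 2*x*z + y
tr(b a^2 b a b^-1 a) = tr(a b a^2 b a) * tr(b) - tr(a b a^2 b a b) = x^2*y*z^2 - 2*x*y^2*z - x*z^3 + y^3 + y*z^2 + 2*x*z - 3*y
tr(a b^-1 a^-1 b a^2 b) = tr(b a^2 b a b^-1) * tr(a) - tr(b a^2 b a b^-1 a) = -x^2*y*z^2 + x^3*z + 2*x*y^2*z + x*z^3 - x^2*y - y^3 - y*z^2 - 3*x*z + 3*y
apply: tr(a^2 b^-1 a b^-1 a^-1 b) = tr(a b^-1 a^-1 b a^2) * tr(b) - tr(a b^-1 a^-1 b a^2 b) = -x^3*y^2*z + x^4*y + x^2*y^3 + 2*x^2*y*z^2 - x^3*z - x*y^2*z - x*z^3 - 3*x^2*y + 3*x*z - y
tr(a^-1 b^-1 a^2 b^-1 a b^-1) = tr(a^2 b^-1 a b^-1 a^-1) * tr(b) - tr(a^2 b^-1 a b^-1 a^-1 b) = x^3*y^2*z - x^4*y - 2*x^2*y*z^2 + x^3*z - x*y^2*z + x*z^3 + 3*x^2*y + y*z^2 - 3*x*z - y
tr(b^-1 a^2 b^-1) = tr(a^2 b^-1) * tr(b) - tr(a^2) = x^2*y^2 - x*y*z - x^2 - y^2 + 2
use: tr(a^-1 b^-1 a^2 b^-1 a b^-2) = tr(a^-1 b^-1 a^2 b^-1 a b^-1) * tr(b) - tr(a^-1 b^-1 a^2 b^-1 a) = x^3*y^3*z - x^4*y^2 - 2*x^2*y^2*z^2 + x^3*y*z - x*y^3*z + x*y*z^3 + 2*x^2*y^2 + y^2*z^2 - 2*x*y*z + x^2 - 2
tr(b^-2 a^-1 b^-1 a^2 b^-1 a b^-1) = tr(a^-1 b^-1 a^2 b^-1 a b^-2) * tr(b) - tr(a^-1 b^-1 a^2 b^-1 a b^-1) = x^3*y^4*z - x^4*y^3 - 2*x^2*y^3*z^2 - x*y^4*z + x*y^2*z^3 + x^4*y + 2*x^2*y^3 + 2*x^2*y*z^2 + y^3*z^2 - x^3*z - x*y^2*z - x*z^3 - 2*x^2*y - y*z^2 + 3*x*z - y

x^3*y^4*z - x^4*y^3 - 2*x^2*y^3*z^2 - x*y^4*z + x*y^2*z^3 + x^4*y + 2*x^2*y^3 + 2*x^2*y*z^2 + y^3*z^2 - x^3*z - x*y^2*z - x*z^3 - 2*x^2*y - y*z^2 + 3*x*z - y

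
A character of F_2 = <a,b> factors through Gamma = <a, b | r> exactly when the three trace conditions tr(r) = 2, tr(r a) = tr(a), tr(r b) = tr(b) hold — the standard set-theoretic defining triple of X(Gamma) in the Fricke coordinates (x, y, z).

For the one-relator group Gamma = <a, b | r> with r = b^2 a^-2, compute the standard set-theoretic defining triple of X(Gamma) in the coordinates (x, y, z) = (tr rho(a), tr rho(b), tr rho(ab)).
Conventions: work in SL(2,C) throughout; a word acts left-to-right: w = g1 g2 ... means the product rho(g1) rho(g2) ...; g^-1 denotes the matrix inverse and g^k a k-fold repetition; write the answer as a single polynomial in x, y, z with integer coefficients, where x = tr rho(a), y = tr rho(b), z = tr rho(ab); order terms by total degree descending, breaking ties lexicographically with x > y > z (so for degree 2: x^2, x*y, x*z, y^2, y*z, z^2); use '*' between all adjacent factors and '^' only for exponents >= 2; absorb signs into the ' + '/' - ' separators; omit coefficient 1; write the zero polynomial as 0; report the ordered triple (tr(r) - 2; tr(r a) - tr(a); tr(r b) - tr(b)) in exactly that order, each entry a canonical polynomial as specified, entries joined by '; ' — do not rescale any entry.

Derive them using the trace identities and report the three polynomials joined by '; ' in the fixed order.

x^2*y^2 - x*y*z - x^2 - y^2; x*y^2 - y*z - 2*x; x^2*y^3 - x*y^2*z - 2*x^2*y - y^3 + x*z + 2*y

reduce: trace(b^2) = trace(b) trace(b) - trace(1) = y^2 - 2
trace(b^2 a) = trace(b) trace(a b) - trace(a) = y*z - x
reduce: trace(b^2 a^-1) = trace(b^2) trace(a) - trace(b^2 a) = x*y^2 - y*z - x
trace(b^2 a^-2) = trace(b^2 a^-1) trace(a) - trace(b^2) = x^2*y^2 - x*y*z - x^2 - y^2 + 2
trace(b^3) = trace(b) trace(b^2) - trace(b) = y^3 - 3*y
trace(b^3 a) = trace(b) trace(b a b) - trace(b a) = y^2*z - x*y - z
trace(b^3 a^-1) = trace(b^3) trace(a) - trace(b^3 a) = x*y^3 - y^2*z - 2*x*y + z
trace(b^2 a^-2 b) = trace(b^3 a^-1) trace(a) - trace(b^3) = x^2*y^3 - x*y^2*z - 2*x^2*y - y^3 + x*z + 3*y
assemble the triple (trace(r) - 2; trace(r a) - x; trace(r b) - y)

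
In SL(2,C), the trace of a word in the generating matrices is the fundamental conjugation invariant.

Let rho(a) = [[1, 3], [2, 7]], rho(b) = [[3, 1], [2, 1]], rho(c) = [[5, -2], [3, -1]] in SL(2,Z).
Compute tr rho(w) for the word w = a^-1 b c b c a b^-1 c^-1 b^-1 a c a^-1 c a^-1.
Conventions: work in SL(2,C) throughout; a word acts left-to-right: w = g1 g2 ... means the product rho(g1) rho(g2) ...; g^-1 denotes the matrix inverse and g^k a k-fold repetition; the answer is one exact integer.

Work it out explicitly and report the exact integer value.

rho(a^-1) = [[7, -3], [-2, 1]]
... * rho(b) = [[3, 1], [2, 1]]  ->  [[15, 4], [-4, -1]]
... * rho(c) = [[5, -2], [3, -1]]  ->  [[87, -34], [-23, 9]]
... * rho(b) = [[3, 1], [2, 1]]  ->  [[193, 53], [-51, -14]]
... * rho(c) = [[5, -2], [3, -1]]  ->  [[1124, -439], [-297, 116]]
... * rho(a) = [[1, 3], [2, 7]]  ->  [[246, 299], [-65, -79]]
... * rho(b^-1) = [[1, -1], [-2, 3]]  ->  [[-352, 651], [93, -172]]
... * rho(c^-1) = [[-1, 2], [-3, 5]]  ->  [[-1601, 2551], [423, -674]]
... * rho(b^-1) = [[1, -1], [-2, 3]]  ->  [[-6703, 9254], [1771, -2445]]
... * rho(a) = [[1, 3], [2, 7]]  ->  [[11805, 44669], [-3119, -11802]]
... * rho(c) = [[5, -2], [3, -1]]  ->  [[193032, -68279], [-51001, 18040]]
... * rho(a^-1) = [[7, -3], [-2, 1]]  ->  [[1487782, -647375], [-393087, 171043]]
... * rho(c) = [[5, -2], [3, -1]]  ->  [[5496785, -2328189], [-1452306, 615131]]
... * rho(a^-1) = [[7, -3], [-2, 1]]  ->  [[43133873, -18818544], [-11396404, 4972049]]
tr = 43133873 + 4972049 = 48105922

48105922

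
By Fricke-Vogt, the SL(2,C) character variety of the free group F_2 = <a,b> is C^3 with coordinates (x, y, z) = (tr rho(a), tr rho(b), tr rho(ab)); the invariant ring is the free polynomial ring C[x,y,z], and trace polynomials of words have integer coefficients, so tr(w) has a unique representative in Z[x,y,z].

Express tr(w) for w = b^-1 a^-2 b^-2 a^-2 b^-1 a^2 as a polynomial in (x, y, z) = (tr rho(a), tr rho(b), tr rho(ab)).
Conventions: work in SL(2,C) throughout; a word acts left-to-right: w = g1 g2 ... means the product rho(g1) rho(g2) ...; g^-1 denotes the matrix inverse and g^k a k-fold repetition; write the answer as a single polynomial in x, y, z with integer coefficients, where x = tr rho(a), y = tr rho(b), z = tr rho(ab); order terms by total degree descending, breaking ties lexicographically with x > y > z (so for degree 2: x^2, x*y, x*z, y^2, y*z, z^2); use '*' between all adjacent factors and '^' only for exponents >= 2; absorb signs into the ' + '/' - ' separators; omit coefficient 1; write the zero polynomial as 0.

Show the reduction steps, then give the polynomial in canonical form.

trace(b^-1) = trace(b) = y
trace(b^-2) = trace(b^-1)*trace(b) - trace(1)  (eliminate b^-1) = y^2 - 2
trace(a b^-1) = trace(a)*trace(b) - trace(a b)  (eliminate b^-1) = x*y - z
trace(b^-2 a) = trace(a b^-1)*trace(b) - trace(a)  (eliminate b^-1) = x*y^2 - y*z - x
and trace(b^-2 a^-1) = trace(b^-2)*trace(a) - trace(b^-2 a)  (eliminate a^-1) = y*z - x
and trace(b^-2 a^-1 b^-1) = trace(b^-2 a^-1)*trace(b) - trace(b^-2 a^-1 b)  (eliminate b^-1) = y^2*z - x*y - z
trace(a^2 b) = trace(a)*trace(b a) - trace(b)  (reduce the a square) = x*z - y
trace(a^2) = trace(a)*trace(a) - trace(1)  (reduce the a square) = x^2 - 2
and trace(b a^2 b) = trace(b)*trace(a^2 b) - trace(a^2)  (reduce the b square) = x*y*z - x^2 - y^2 + 2
trace(b a b a) = trace(b a)*trace(b a) - trace(1)  (split on b) = z^2 - 2
trace(b a^2 b a) = trace(a)*trace(b a b a) - trace(b a b)  (reduce the a square) = x*z^2 - y*z - x
next, trace(a^2 b a^-1 b) = trace(b a^2 b)*trace(a) - trace(b a^2 b a)  (eliminate a^-1) = x^2*y*z - x^3 - x*y^2 - x*z^2 + y*z + 3*x
and trace(a^2 b a^-1 b^-1) = trace(a^2 b a^-1)*trace(b) - trace(a^2 b a^-1 b)  (eliminate b^-1) = -x^2*y*z + x^3 + x*y^2 + x*z^2 - 3*x
and trace(a^2 b a^-1 b^-2) = trace(a^2 b a^-1 b^-1)*trace(b) - trace(a^2 b a^-1)  (eliminate b^-1) = -x^2*y^2*z + x^3*y + x*y^3 + x*y*z^2 - 3*x*y - z
and trace(b^-3 a^2 b a^-1) = trace(a^2 b a^-1 b^-2)*trace(b) - trace(a^2 b a^-1 b^-1)  (eliminate b^-1) = -x^2*y^3*z + x^3*y^2 + x*y^4 + x*y^2*z^2 + x^2*y*z - x^3 - 4*x*y^2 - x*z^2 - y*z + 3*x
trace(a^2 b^-1) = trace(a^2)*trace(b) - trace(a^2 b)  (eliminate b^-1) = x^2*y - x*z - y
trace(b^-2 a^2) = trace(a^2 b^-1)*trace(b) - trace(a^2)  (eliminate b^-1) = x^2*y^2 - x*y*z - x^2 - y^2 + 2
trace(b^-1 a^2 b a^-2 b^-2) = trace(b^-3 a^2 b a^-1)*trace(a) - trace(b^-3 a^2 b)  (eliminate a^-1) = -x^3*y^3*z + x^4*y^2 + x^2*y^4 + x^2*y^2*z^2 + x^3*y*z - x^4 - 5*x^2*y^2 - x^2*z^2 + 4*x^2 + y^2 - 2
trace(a^3) = trace(a)*trace(a^2) - trace(a)  (reduce the a square) = x^3 - 3*x
next, trace(b a^3) = trace(a)*trace(b a^2) - trace(b a)  (reduce the a square) = x^2*z - x*y - z
and trace(a^3 b a) = trace(a)*trace(b a^3) - trace(b a^2)  (reduce the a square) = x^3*z - x^2*y - 2*x*z + y
trace(a^3 b a b) = trace(a)*trace(b a b a^2) - trace(b a b a)  (reduce the a square) = x^2*z^2 - x*y*z - x^2 - z^2 + 2
and trace(b^-1 a^3 b a) = trace(a^3 b a)*trace(b) - trace(a^3 b a b)  (eliminate b^-1) = x^3*y*z - x^2*y^2 - x^2*z^2 - x*y*z + x^2 + y^2 + z^2 - 2
next, trace(a^2 b a^-1 b^-1 a) = trace(b^-1 a^3 b)*trace(a) - trace(b^-1 a^3 b a)  (eliminate a^-1) = -x^3*y*z + x^4 + x^2*y^2 + x^2*z^2 + x*y*z - 4*x^2 - y^2 - z^2 + 2
next, trace(b^2 a b a) = trace(b)*trace(a b a b) - trace(a b a)  (reduce the b square) = y*z^2 - x*z - y
trace(b a b a^2 b) = trace(a)*trace(b^2 a b a) - trace(b^2 a b)  (reduce the a square) = x*y*z^2 - x^2*z - y^2*z + z
next, trace(b a b a b a) = trace(a b)*trace(a b a b) - trace(a^-1 b^-1)  (split on a) = z^3 - 3*z
next, trace(b a b a^2 b a) = trace(a)*trace(b a b a b a) - trace(b a b a b)  (reduce the a square) = x*z^3 - y*z^2 - 2*x*z + y
trace(a b a^2 b a^-1 b) = trace(b a b a^2 b)*trace(a) - trace(b a b a^2 b a)  (eliminate a^-1) = x^2*y*z^2 - x^3*z - x*y^2*z - x*z^3 + y*z^2 + 3*x*z - y
trace(a^2 b a^-1 b^-1 a b) = trace(a b a^2 b a^-1)*trace(b) - trace(a b a^2 b a^-1 b)  (eliminate b^-1) = -x^2*y*z^2 + x^3*z + 2*x*y^2*z + x*z^3 - x^2*y - y^3 - y*z^2 - 3*x*z + 3*y
trace(b^-1 a b^-1 a^2 b a^-1) = trace(a^2 b a^-1 b^-1 a)*trace(b) - trace(a^2 b a^-1 b^-1 a b)  (eliminate b^-1) = -x^3*y^2*z + x^4*y + x^2*y^3 + 2*x^2*y*z^2 - x^3*z - x*y^2*z - x*z^3 - 3*x^2*y + 3*x*z - y
next, trace(b^-2 a b^-1 a^2 b a^-1) = trace(b^-1 a b^-1 a^2 b a^-1)*trace(b) - trace(b^-1 a b^-1 a^2 b a^-1 b)  (eliminate b^-1) = -x^3*y^3*z + x^4*y^2 + x^2*y^4 + 2*x^2*y^2*z^2 - x^3*y*z - x*y^3*z - x*y*z^3 - 3*x^2*y^2 + 3*x*y*z - x^2 - y^2 + 2
next, trace(a^2 b^-1 a) = trace(a^3)*trace(b) - trace(a^3 b)  (eliminate b^-1) = x^3*y - x^2*z - 2*x*y + z
and trace(a^2 b^-1 a b) = trace(a b a^2)*trace(b) - trace(a b a^2 b)  (eliminate b^-1) = x^2*y*z - x*y^2 - x*z^2 + x
trace(b^-1 a b^-1 a^2) = trace(a^2 b^-1 a)*trace(b) - trace(a^2 b^-1 a b)  (eliminate b^-1) = x^3*y^2 - 2*x^2*y*z - x*y^2 + x*z^2 + y*z - x
trace(b^-1 a^2 b a^-2 b^-2 a) = trace(b^-2 a b^-1 a^2 b a^-1)*trace(a) - trace(b^-2 a b^-1 a^2 b)  (eliminate a^-1) = -x^4*y^3*z + x^5*y^2 + x^3*y^4 + 2*x^3*y^2*z^2 - x^4*y*z - x^2*y^3*z - x^2*y*z^3 - 4*x^3*y^2 + 5*x^2*y*z - x^3 - x*z^2 - y*z + 3*x
and trace(a^-2 b^-2 a^-1 b^-1 a^2 b) = trace(b^-1 a^2 b a^-2 b^-2)*trace(a) - trace(b^-1 a^2 b a^-2 b^-2 a)  (eliminate a^-1) = -x^3*y^2*z^2 + 2*x^4*y*z + x^2*y^3*z + x^2*y*z^3 - x^5 - x^3*y^2 - x^3*z^2 - 5*x^2*y*z + 5*x^3 + x*y^2 + x*z^2 + y*z - 5*x
and trace(b^-1 a^2 b^-1 a^-2 b^-2 a^-1) = trace(a^-2 b^-2 a^-1 b^-1 a^2)*trace(b) - trace(a^-2 b^-2 a^-1 b^-1 a^2 b)  (eliminate b^-1) = x^3*y^2*z^2 - 2*x^4*y*z - x^2*y^3*z - x^2*y*z^3 + x^5 + x^3*y^2 + x^3*z^2 + 5*x^2*y*z + y^3*z - 5*x^3 - 2*x*y^2 - x*z^2 - 2*y*z + 5*x
next, trace(a^2 b^-1 a^-1 b) = trace(b a^2 b^-1)*trace(a) - trace(b a^2 b^-1 a)  (eliminate a^-1) = -x^2*y*z + x^3 + x*y^2 + x*z^2 - 3*x
trace(b^-1 a^2 b^-1 a^-1) = trace(a^2 b^-1 a^-1)*trace(b) - trace(a^2 b^-1 a^-1 b)  (eliminate b^-1) = x^2*y*z - x^3 - x*z^2 - y*z + 3*x
next, trace(b^-2 a^2 b^-1 a^-1) = trace(b^-1 a^2 b^-1 a^-1)*trace(b) - trace(b^-1 a^2 b^-1 a^-1 b)  (eliminate b^-1) = x^2*y^2*z - x^3*y - x*y*z^2 - y^2*z + 2*x*y + z
trace(b^-2 a^2 b^-1) = trace(b^-1 a^2 b^-1)*trace(b) - trace(b^-1 a^2)  (eliminate b^-1) = x^2*y^3 - x*y^2*z - 2*x^2*y - y^3 + x*z + 3*y
next, trace(b^-1 a^2 b^-1 a^-2 b^-1) = trace(b^-2 a^2 b^-1 a^-1)*trace(a) - trace(b^-2 a^2 b^-1)  (eliminate a^-1) = x^3*y^2*z - x^4*y - x^2*y^3 - x^2*y*z^2 + 4*x^2*y + y^3 - 3*y
trace(b^-1 a^2 b^-1 a^-2) = trace(a^-1 b^-1 a^2 b^-1)*trace(a) - trace(a^-1 b^-1 a^2 b^-1 a)  (eliminate a^-1) = x^3*y*z - x^4 - x^2*y^2 - x^2*z^2 + 4*x^2 + y^2 - 2
trace(b^-1 a^2 b^-1 a^-2 b^-2) = trace(b^-1 a^2 b^-1 a^-2 b^-1)*trace(b) - trace(b^-1 a^2 b^-1 a^-2)  (eliminate b^-1) = x^3*y^3*z - x^4*y^2 - x^2*y^4 - x^2*y^2*z^2 - x^3*y*z + x^4 + 5*x^2*y^2 + x^2*z^2 + y^4 - 4*x^2 - 4*y^2 + 2
next, trace(b^-1 a^-2 b^-2 a^-2 b^-1 a^2) = trace(b^-1 a^2 b^-1 a^-2 b^-2 a^-1)*trace(a) - trace(b^-1 a^2 b^-1 a^-2 b^-2)  (eliminate a^-1) = x^4*y^2*z^2 - 2*x^5*y*z - 2*x^3*y^3*z - x^3*y*z^3 + x^6 + 2*x^4*y^2 + x^4*z^2 + x^2*y^4 + x^2*y^2*z^2 + 6*x^3*y*z + x*y^3*z - 6*x^4 - 7*x^2*y^2 - 2*x^2*z^2 - y^4 - 2*x*y*z + 9*x^2 + 4*y^2 - 2

x^4*y^2*z^2 - 2*x^5*y*z - 2*x^3*y^3*z - x^3*y*z^3 + x^6 + 2*x^4*y^2 + x^4*z^2 + x^2*y^4 + x^2*y^2*z^2 + 6*x^3*y*z + x*y^3*z - 6*x^4 - 7*x^2*y^2 - 2*x^2*z^2 - y^4 - 2*x*y*z + 9*x^2 + 4*y^2 - 2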